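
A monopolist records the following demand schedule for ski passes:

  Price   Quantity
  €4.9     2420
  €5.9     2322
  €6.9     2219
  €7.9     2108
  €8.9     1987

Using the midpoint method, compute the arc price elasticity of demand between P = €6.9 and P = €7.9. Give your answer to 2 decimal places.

-0.38

At P = 6.9, Q = 2219; at P = 7.9, Q = 2108.
ΔQ = -111, ΔP = 1.0. Midpoints: P̄ = 7.40, Q̄ = 2163.5.
ε = (ΔQ/ΔP)(P̄/Q̄) = (-111/1.0)(7.40/2163.5).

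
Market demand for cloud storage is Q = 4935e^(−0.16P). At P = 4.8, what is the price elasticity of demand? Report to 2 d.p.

At P = 4.8, Q = 2289.544.
dQ/dP = −0.16·4935e^(−0.16P) = −0.16Q = -366.327.
ε = (dQ/dP)(P/Q) = (-366.327)(4.8/2289.544).
|ε| < 1, so demand is inelastic at this price.

-0.77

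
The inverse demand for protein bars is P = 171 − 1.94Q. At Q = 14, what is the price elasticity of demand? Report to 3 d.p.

-5.296

At Q = 14, P = 171 − 1.94(14) = 143.84.
dP/dQ = −1.94, so dQ/dP = 1/(−1.94) = -0.515.
ε = (dQ/dP)(P/Q) = (-0.515)(143.84/14).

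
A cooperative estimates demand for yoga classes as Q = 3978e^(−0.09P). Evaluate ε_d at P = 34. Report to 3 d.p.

At P = 34, Q = 186.519.
dQ/dP = −0.09·3978e^(−0.09P) = −0.09Q = -16.787.
ε = (dQ/dP)(P/Q) = (-16.787)(34/186.519).
|ε| > 1, so demand is elastic at this price.

-3.060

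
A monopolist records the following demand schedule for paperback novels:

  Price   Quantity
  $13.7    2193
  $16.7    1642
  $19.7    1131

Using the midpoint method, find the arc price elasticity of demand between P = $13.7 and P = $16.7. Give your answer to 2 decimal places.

At P = 13.7, Q = 2193; at P = 16.7, Q = 1642.
ΔQ = -551, ΔP = 3.0. Midpoints: P̄ = 15.20, Q̄ = 1917.5.
ε = (ΔQ/ΔP)(P̄/Q̄) = (-551/3.0)(15.20/1917.5).

-1.46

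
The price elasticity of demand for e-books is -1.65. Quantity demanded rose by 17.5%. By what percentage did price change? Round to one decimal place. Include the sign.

%ΔP ≈ %ΔQ / ε = (17.5%)/(-1.65) = -10.61%.

-10.6%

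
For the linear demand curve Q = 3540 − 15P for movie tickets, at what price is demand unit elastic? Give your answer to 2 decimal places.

118.00

For linear demand Q = a − bP, ε = −bP/(a − bP). |ε| = 1 when bP = a − bP, i.e. P = a/(2b).
P = 3540/(2·15) = 3540/30 = 118.0000.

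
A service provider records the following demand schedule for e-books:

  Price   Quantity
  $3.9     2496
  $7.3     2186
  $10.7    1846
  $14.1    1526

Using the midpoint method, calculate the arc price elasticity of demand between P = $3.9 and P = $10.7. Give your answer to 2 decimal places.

-0.32

At P = 3.9, Q = 2496; at P = 10.7, Q = 1846.
ΔQ = -650, ΔP = 6.8. Midpoints: P̄ = 7.30, Q̄ = 2171.0.
ε = (ΔQ/ΔP)(P̄/Q̄) = (-650/6.8)(7.30/2171.0).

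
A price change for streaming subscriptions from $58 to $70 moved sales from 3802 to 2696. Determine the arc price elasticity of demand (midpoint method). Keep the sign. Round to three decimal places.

ΔQ = 2696 − 3802 = -1106; ΔP = 70 − 58 = 12.
Midpoints: P̄ = 64.00, Q̄ = 3249.0.
ε = (ΔQ/ΔP)(P̄/Q̄) = (-1106/12)(64.00/3249.0).

-1.816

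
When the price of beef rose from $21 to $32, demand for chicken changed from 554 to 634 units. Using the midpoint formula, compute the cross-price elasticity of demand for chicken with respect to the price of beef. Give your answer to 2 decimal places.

0.32

ΔQ_x = 634 − 554 = 80; ΔP_y = 32 − 21 = 11.
Midpoints: P̄_y = 26.50, Q̄_x = 594.0.
ε_xy = (ΔQ_x/ΔP_y)(P̄_y/Q̄_x) = (80/11)(26.50/594.0).
ε_xy > 0, so the goods are substitutes.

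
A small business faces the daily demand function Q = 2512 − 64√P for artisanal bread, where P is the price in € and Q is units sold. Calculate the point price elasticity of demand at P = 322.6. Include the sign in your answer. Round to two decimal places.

-0.42

At P = 322.6, Q = 1362.492.
dQ/dP = −64/(2√P) = -1.782.
ε = (dQ/dP)(P/Q) = (-1.782)(322.6/1362.492).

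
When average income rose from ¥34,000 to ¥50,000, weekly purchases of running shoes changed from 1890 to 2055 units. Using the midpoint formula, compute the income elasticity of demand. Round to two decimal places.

ΔQ = 165, ΔI = 16000. Midpoints: Ī = 42,000, Q̄ = 1972.5.
ε_I = (ΔQ/ΔI)(Ī/Q̄) = (165/16000)(42000/1972.5).
ε_I > 0, so the good is normal.

0.22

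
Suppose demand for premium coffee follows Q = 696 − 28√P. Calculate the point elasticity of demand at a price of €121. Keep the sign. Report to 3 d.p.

At P = 121, Q = 388.
dQ/dP = −28/(2√P) = -1.273.
ε = (dQ/dP)(P/Q) = (-1.273)(121/388).

-0.397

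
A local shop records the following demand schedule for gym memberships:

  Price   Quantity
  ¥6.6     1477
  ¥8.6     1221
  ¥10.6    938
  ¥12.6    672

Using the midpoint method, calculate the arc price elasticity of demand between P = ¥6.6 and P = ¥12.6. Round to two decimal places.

-1.20

At P = 6.6, Q = 1477; at P = 12.6, Q = 672.
ΔQ = -805, ΔP = 6.0. Midpoints: P̄ = 9.60, Q̄ = 1074.5.
ε = (ΔQ/ΔP)(P̄/Q̄) = (-805/6.0)(9.60/1074.5).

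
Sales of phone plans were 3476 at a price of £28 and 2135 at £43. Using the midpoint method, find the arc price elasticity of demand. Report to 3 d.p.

ΔQ = 2135 − 3476 = -1341; ΔP = 43 − 28 = 15.
Midpoints: P̄ = 35.50, Q̄ = 2805.5.
ε = (ΔQ/ΔP)(P̄/Q̄) = (-1341/15)(35.50/2805.5).

-1.131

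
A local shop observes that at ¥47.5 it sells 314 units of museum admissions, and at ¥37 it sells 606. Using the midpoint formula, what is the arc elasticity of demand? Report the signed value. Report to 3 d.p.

-2.554

ΔQ = 606 − 314 = 292; ΔP = 37 − 47.5 = -10.5.
Midpoints: P̄ = 42.25, Q̄ = 460.0.
ε = (ΔQ/ΔP)(P̄/Q̄) = (292/-10.5)(42.25/460.0).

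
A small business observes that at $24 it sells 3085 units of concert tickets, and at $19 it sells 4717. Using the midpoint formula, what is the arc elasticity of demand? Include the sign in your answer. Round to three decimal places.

ΔQ = 4717 − 3085 = 1632; ΔP = 19 − 24 = -5.
Midpoints: P̄ = 21.50, Q̄ = 3901.0.
ε = (ΔQ/ΔP)(P̄/Q̄) = (1632/-5)(21.50/3901.0).

-1.799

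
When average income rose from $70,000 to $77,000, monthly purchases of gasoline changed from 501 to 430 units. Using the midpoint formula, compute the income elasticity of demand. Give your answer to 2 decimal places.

ΔQ = -71, ΔI = 7000. Midpoints: Ī = 73,500, Q̄ = 465.5.
ε_I = (ΔQ/ΔI)(Ī/Q̄) = (-71/7000)(73500/465.5).
ε_I < 0, so the good is inferior.

-1.60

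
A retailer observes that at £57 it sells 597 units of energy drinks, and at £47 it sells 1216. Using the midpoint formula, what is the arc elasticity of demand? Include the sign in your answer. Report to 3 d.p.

-3.551

ΔQ = 1216 − 597 = 619; ΔP = 47 − 57 = -10.
Midpoints: P̄ = 52.00, Q̄ = 906.5.
ε = (ΔQ/ΔP)(P̄/Q̄) = (619/-10)(52.00/906.5).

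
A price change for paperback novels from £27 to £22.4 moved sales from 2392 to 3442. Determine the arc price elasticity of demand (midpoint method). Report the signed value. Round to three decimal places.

ΔQ = 3442 − 2392 = 1050; ΔP = 22.4 − 27 = -4.6.
Midpoints: P̄ = 24.70, Q̄ = 2917.0.
ε = (ΔQ/ΔP)(P̄/Q̄) = (1050/-4.6)(24.70/2917.0).

-1.933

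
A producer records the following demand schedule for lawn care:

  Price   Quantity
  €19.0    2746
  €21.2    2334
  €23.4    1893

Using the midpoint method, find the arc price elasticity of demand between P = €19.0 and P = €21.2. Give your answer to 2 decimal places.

At P = 19.0, Q = 2746; at P = 21.2, Q = 2334.
ΔQ = -412, ΔP = 2.2. Midpoints: P̄ = 20.10, Q̄ = 2540.0.
ε = (ΔQ/ΔP)(P̄/Q̄) = (-412/2.2)(20.10/2540.0).

-1.48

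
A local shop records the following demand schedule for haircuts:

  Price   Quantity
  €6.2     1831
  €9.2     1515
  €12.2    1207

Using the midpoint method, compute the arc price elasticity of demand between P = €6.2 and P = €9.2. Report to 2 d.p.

At P = 6.2, Q = 1831; at P = 9.2, Q = 1515.
ΔQ = -316, ΔP = 3.0. Midpoints: P̄ = 7.70, Q̄ = 1673.0.
ε = (ΔQ/ΔP)(P̄/Q̄) = (-316/3.0)(7.70/1673.0).

-0.48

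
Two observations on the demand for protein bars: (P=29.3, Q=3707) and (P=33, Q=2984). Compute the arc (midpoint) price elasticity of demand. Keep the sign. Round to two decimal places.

-1.82

ΔQ = 2984 − 3707 = -723; ΔP = 33 − 29.3 = 3.7.
Midpoints: P̄ = 31.15, Q̄ = 3345.5.
ε = (ΔQ/ΔP)(P̄/Q̄) = (-723/3.7)(31.15/3345.5).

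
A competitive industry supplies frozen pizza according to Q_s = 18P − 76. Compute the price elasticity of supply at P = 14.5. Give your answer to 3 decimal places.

At P = 14.5, Q_s = 185.
dQ_s/dP = 18.
ε_s = (dQ_s/dP)(P/Q_s) = (18)(14.5/185).

1.411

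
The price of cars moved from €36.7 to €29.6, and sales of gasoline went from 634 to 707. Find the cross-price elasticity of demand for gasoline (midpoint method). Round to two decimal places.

ΔQ_x = 707 − 634 = 73; ΔP_y = 29.6 − 36.7 = -7.1.
Midpoints: P̄_y = 33.15, Q̄_x = 670.5.
ε_xy = (ΔQ_x/ΔP_y)(P̄_y/Q̄_x) = (73/-7.1)(33.15/670.5).

-0.51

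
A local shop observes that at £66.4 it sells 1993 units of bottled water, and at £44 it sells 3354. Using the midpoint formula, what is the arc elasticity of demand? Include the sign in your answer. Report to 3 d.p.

ΔQ = 3354 − 1993 = 1361; ΔP = 44 − 66.4 = -22.4.
Midpoints: P̄ = 55.20, Q̄ = 2673.5.
ε = (ΔQ/ΔP)(P̄/Q̄) = (1361/-22.4)(55.20/2673.5).

-1.254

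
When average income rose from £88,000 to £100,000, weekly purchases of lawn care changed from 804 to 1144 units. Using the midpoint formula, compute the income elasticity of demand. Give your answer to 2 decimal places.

2.73

ΔQ = 340, ΔI = 12000. Midpoints: Ī = 94,000, Q̄ = 974.0.
ε_I = (ΔQ/ΔI)(Ī/Q̄) = (340/12000)(94000/974.0).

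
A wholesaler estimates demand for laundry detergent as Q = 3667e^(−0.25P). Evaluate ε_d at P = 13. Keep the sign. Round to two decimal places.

-3.25

At P = 13, Q = 142.185.
dQ/dP = −0.25·3667e^(−0.25P) = −0.25Q = -35.546.
ε = (dQ/dP)(P/Q) = (-35.546)(13/142.185).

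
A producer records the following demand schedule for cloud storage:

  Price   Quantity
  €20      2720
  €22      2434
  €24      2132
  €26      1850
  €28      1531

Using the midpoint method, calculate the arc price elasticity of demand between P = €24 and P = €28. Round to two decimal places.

At P = 24, Q = 2132; at P = 28, Q = 1531.
ΔQ = -601, ΔP = 4. Midpoints: P̄ = 26.00, Q̄ = 1831.5.
ε = (ΔQ/ΔP)(P̄/Q̄) = (-601/4)(26.00/1831.5).

-2.13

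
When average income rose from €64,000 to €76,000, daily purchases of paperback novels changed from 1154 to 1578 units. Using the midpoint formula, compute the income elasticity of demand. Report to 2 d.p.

ΔQ = 424, ΔI = 12000. Midpoints: Ī = 70,000, Q̄ = 1366.0.
ε_I = (ΔQ/ΔI)(Ī/Q̄) = (424/12000)(70000/1366.0).
ε_I > 0, so the good is normal.

1.81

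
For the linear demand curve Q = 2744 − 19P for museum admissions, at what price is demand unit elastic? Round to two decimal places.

72.21

For linear demand Q = a − bP, ε = −bP/(a − bP). |ε| = 1 when bP = a − bP, i.e. P = a/(2b).
P = 2744/(2·19) = 2744/38 = 72.2105.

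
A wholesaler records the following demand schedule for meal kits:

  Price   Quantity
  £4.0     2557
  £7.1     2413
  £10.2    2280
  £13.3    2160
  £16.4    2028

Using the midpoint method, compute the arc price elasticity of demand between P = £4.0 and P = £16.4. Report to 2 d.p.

-0.19

At P = 4.0, Q = 2557; at P = 16.4, Q = 2028.
ΔQ = -529, ΔP = 12.4. Midpoints: P̄ = 10.20, Q̄ = 2292.5.
ε = (ΔQ/ΔP)(P̄/Q̄) = (-529/12.4)(10.20/2292.5).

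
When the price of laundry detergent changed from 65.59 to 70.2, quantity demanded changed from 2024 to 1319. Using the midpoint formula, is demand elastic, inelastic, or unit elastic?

elastic

Arc ε ≈ -6.212.
|ε| = 6.21 > 1.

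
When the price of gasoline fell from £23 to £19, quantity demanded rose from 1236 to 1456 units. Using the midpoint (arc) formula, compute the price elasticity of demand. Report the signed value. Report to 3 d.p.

-0.858

ΔQ = 1456 − 1236 = 220; ΔP = 19 − 23 = -4.
Midpoints: P̄ = 21.00, Q̄ = 1346.0.
ε = (ΔQ/ΔP)(P̄/Q̄) = (220/-4)(21.00/1346.0).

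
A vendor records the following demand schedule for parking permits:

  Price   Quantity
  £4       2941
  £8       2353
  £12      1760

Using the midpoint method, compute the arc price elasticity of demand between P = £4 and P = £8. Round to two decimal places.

At P = 4, Q = 2941; at P = 8, Q = 2353.
ΔQ = -588, ΔP = 4. Midpoints: P̄ = 6.00, Q̄ = 2647.0.
ε = (ΔQ/ΔP)(P̄/Q̄) = (-588/4)(6.00/2647.0).

-0.33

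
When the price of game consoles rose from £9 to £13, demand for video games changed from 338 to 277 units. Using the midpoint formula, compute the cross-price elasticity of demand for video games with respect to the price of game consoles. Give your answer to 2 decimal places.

-0.55

ΔQ_x = 277 − 338 = -61; ΔP_y = 13 − 9 = 4.
Midpoints: P̄_y = 11.00, Q̄_x = 307.5.
ε_xy = (ΔQ_x/ΔP_y)(P̄_y/Q̄_x) = (-61/4)(11.00/307.5).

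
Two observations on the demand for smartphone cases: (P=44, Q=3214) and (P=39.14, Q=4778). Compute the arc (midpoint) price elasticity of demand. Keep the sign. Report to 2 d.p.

-3.35

ΔQ = 4778 − 3214 = 1564; ΔP = 39.14 − 44 = -4.86.
Midpoints: P̄ = 41.57, Q̄ = 3996.0.
ε = (ΔQ/ΔP)(P̄/Q̄) = (1564/-4.86)(41.57/3996.0).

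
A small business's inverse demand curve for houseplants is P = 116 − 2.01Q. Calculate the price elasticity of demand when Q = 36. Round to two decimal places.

-0.60

At Q = 36, P = 116 − 2.01(36) = 43.64.
dP/dQ = −2.01, so dQ/dP = 1/(−2.01) = -0.498.
ε = (dQ/dP)(P/Q) = (-0.498)(43.64/36).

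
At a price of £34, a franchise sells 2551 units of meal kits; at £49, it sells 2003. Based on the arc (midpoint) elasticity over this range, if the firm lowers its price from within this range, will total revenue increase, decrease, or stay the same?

decrease

Arc ε = (-548/15)(41.50/2277.0) ≈ -0.666.
|ε| = 0.67 < 1, so demand is inelastic. A price cut therefore reduces total revenue.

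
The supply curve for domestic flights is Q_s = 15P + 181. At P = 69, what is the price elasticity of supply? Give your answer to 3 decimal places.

At P = 69, Q_s = 1216.
dQ_s/dP = 15.
ε_s = (dQ_s/dP)(P/Q_s) = (15)(69/1216).

0.851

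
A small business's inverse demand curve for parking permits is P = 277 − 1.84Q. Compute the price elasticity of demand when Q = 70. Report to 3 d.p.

-1.151

At Q = 70, P = 277 − 1.84(70) = 148.20.
dP/dQ = −1.84, so dQ/dP = 1/(−1.84) = -0.543.
ε = (dQ/dP)(P/Q) = (-0.543)(148.20/70).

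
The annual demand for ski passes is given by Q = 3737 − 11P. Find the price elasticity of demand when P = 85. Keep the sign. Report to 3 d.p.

-0.334

At P = 85, Q = 2802.
dQ/dP = −11.
ε = (dQ/dP)(P/Q) = (-11)(85/2802).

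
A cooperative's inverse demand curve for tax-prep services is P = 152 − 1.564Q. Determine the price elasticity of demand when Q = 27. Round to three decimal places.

-2.600

At Q = 27, P = 152 − 1.564(27) = 109.77.
dP/dQ = −1.564, so dQ/dP = 1/(−1.564) = -0.639.
ε = (dQ/dP)(P/Q) = (-0.639)(109.77/27).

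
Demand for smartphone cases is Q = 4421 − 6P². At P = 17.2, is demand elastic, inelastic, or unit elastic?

Q = 2645.960, dQ/dP = -206.400.
ε = (dQ/dP)(P/Q) ≈ -1.342.
|ε| = 1.34 > 1.

elastic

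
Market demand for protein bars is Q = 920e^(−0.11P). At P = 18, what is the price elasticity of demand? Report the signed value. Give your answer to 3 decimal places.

At P = 18, Q = 127.024.
dQ/dP = −0.11·920e^(−0.11P) = −0.11Q = -13.973.
ε = (dQ/dP)(P/Q) = (-13.973)(18/127.024).
|ε| > 1, so demand is elastic at this price.

-1.980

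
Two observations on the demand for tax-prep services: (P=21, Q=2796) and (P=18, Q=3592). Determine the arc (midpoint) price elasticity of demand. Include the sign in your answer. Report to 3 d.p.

ΔQ = 3592 − 2796 = 796; ΔP = 18 − 21 = -3.
Midpoints: P̄ = 19.50, Q̄ = 3194.0.
ε = (ΔQ/ΔP)(P̄/Q̄) = (796/-3)(19.50/3194.0).

-1.620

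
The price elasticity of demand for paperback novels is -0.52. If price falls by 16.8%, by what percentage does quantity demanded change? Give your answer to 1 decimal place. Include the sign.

%ΔQ ≈ ε × %ΔP = (-0.52)(-16.8%) = 8.74%.

8.7%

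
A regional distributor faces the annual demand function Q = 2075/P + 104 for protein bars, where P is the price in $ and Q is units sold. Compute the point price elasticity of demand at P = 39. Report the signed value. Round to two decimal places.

-0.34

At P = 39, Q = 157.205.
dQ/dP = −2075/P² = -1.364.
ε = (dQ/dP)(P/Q) = (-1.364)(39/157.205).
|ε| < 1, so demand is inelastic at this price.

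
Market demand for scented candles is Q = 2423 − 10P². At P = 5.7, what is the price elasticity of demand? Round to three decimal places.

-0.310

At P = 5.7, Q = 2098.100.
dQ/dP = −20P = -114.
ε = (dQ/dP)(P/Q) = (-114)(5.7/2098.100).
|ε| < 1, so demand is inelastic at this price.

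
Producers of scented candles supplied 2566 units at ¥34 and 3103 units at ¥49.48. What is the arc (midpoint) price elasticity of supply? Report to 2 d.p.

ΔQ = 3103 − 2566 = 537; ΔP = 49.48 − 34 = 15.48.
Midpoints: P̄ = 41.74, Q̄ = 2834.5.
ε_s = (ΔQ/ΔP)(P̄/Q̄) = (537/15.48)(41.74/2834.5).

0.51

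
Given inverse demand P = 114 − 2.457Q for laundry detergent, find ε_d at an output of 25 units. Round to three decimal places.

At Q = 25, P = 114 − 2.457(25) = 52.58.
dP/dQ = −2.457, so dQ/dP = 1/(−2.457) = -0.407.
ε = (dQ/dP)(P/Q) = (-0.407)(52.58/25).

-0.856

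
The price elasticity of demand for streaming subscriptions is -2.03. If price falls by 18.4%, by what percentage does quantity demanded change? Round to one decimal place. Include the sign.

%ΔQ ≈ ε × %ΔP = (-2.03)(-18.4%) = 37.35%.

37.4%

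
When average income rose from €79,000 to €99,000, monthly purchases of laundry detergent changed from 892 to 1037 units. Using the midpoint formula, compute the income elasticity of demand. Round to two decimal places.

0.67

ΔQ = 145, ΔI = 20000. Midpoints: Ī = 89,000, Q̄ = 964.5.
ε_I = (ΔQ/ΔI)(Ī/Q̄) = (145/20000)(89000/964.5).
ε_I > 0, so the good is normal.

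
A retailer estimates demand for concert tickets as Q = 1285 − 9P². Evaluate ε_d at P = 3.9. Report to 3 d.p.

At P = 3.9, Q = 1148.110.
dQ/dP = −18P = -70.200.
ε = (dQ/dP)(P/Q) = (-70.200)(3.9/1148.110).

-0.238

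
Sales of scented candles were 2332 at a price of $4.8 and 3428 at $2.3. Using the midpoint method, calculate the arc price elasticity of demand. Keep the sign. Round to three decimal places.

ΔQ = 3428 − 2332 = 1096; ΔP = 2.3 − 4.8 = -2.5.
Midpoints: P̄ = 3.55, Q̄ = 2880.0.
ε = (ΔQ/ΔP)(P̄/Q̄) = (1096/-2.5)(3.55/2880.0).

-0.540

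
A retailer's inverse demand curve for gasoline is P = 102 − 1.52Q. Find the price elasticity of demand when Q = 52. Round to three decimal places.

-0.290

At Q = 52, P = 102 − 1.52(52) = 22.96.
dP/dQ = −1.52, so dQ/dP = 1/(−1.52) = -0.658.
ε = (dQ/dP)(P/Q) = (-0.658)(22.96/52).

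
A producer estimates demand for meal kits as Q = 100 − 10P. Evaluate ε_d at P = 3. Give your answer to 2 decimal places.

At P = 3, Q = 70.
dQ/dP = −10.
ε = (dQ/dP)(P/Q) = (-10)(3/70).
|ε| < 1, so demand is inelastic at this price.

-0.43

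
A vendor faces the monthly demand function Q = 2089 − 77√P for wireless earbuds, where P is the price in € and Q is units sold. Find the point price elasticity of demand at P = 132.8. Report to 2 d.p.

-0.37

At P = 132.8, Q = 1201.661.
dQ/dP = −77/(2√P) = -3.341.
ε = (dQ/dP)(P/Q) = (-3.341)(132.8/1201.661).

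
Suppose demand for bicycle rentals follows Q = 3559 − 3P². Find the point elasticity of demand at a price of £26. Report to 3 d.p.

-2.649

At P = 26, Q = 1531.
dQ/dP = −6P = -156.
ε = (dQ/dP)(P/Q) = (-156)(26/1531).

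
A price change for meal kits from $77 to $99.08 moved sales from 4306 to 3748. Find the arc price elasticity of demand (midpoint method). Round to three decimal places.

ΔQ = 3748 − 4306 = -558; ΔP = 99.08 − 77 = 22.08.
Midpoints: P̄ = 88.04, Q̄ = 4027.0.
ε = (ΔQ/ΔP)(P̄/Q̄) = (-558/22.08)(88.04/4027.0).

-0.553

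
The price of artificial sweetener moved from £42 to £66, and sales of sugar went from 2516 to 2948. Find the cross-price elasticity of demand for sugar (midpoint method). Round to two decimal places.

0.36

ΔQ_x = 2948 − 2516 = 432; ΔP_y = 66 − 42 = 24.
Midpoints: P̄_y = 54.00, Q̄_x = 2732.0.
ε_xy = (ΔQ_x/ΔP_y)(P̄_y/Q̄_x) = (432/24)(54.00/2732.0).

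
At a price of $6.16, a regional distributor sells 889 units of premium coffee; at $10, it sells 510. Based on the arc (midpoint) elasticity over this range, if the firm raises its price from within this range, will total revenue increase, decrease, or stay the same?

Arc ε = (-379/3.84)(8.08/699.5) ≈ -1.140.
|ε| = 1.14 > 1, so demand is elastic. A price rise therefore reduces total revenue.

decrease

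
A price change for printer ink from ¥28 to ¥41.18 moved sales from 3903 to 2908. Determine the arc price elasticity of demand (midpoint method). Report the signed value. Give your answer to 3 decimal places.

ΔQ = 2908 − 3903 = -995; ΔP = 41.18 − 28 = 13.18.
Midpoints: P̄ = 34.59, Q̄ = 3405.5.
ε = (ΔQ/ΔP)(P̄/Q̄) = (-995/13.18)(34.59/3405.5).

-0.767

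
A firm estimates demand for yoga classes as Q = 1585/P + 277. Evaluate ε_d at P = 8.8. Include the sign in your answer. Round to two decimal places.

-0.39

At P = 8.8, Q = 457.114.
dQ/dP = −1585/P² = -20.467.
ε = (dQ/dP)(P/Q) = (-20.467)(8.8/457.114).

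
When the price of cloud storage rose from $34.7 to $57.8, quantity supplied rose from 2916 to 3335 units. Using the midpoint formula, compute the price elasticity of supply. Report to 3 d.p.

ΔQ = 3335 − 2916 = 419; ΔP = 57.8 − 34.7 = 23.1.
Midpoints: P̄ = 46.25, Q̄ = 3125.5.
ε_s = (ΔQ/ΔP)(P̄/Q̄) = (419/23.1)(46.25/3125.5).

0.268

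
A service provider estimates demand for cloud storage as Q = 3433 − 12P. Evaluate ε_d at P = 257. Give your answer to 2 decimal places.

-8.84

At P = 257, Q = 349.
dQ/dP = −12.
ε = (dQ/dP)(P/Q) = (-12)(257/349).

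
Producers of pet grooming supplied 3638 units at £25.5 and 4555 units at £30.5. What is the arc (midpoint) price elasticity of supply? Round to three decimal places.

1.254

ΔQ = 4555 − 3638 = 917; ΔP = 30.5 − 25.5 = 5.
Midpoints: P̄ = 28.00, Q̄ = 4096.5.
ε_s = (ΔQ/ΔP)(P̄/Q̄) = (917/5)(28.00/4096.5).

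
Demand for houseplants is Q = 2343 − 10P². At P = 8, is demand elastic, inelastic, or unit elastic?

Q = 1703, dQ/dP = -160.
ε = (dQ/dP)(P/Q) ≈ -0.752.
|ε| = 0.75 < 1.

inelastic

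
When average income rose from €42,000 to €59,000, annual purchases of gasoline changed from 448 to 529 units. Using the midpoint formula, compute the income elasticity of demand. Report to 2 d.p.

ΔQ = 81, ΔI = 17000. Midpoints: Ī = 50,500, Q̄ = 488.5.
ε_I = (ΔQ/ΔI)(Ī/Q̄) = (81/17000)(50500/488.5).

0.49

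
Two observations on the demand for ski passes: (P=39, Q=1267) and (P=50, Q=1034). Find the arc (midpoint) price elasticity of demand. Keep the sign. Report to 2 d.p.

ΔQ = 1034 − 1267 = -233; ΔP = 50 − 39 = 11.
Midpoints: P̄ = 44.50, Q̄ = 1150.5.
ε = (ΔQ/ΔP)(P̄/Q̄) = (-233/11)(44.50/1150.5).

-0.82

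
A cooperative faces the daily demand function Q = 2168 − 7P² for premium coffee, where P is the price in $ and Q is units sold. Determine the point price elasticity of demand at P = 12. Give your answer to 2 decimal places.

At P = 12, Q = 1160.
dQ/dP = −14P = -168.
ε = (dQ/dP)(P/Q) = (-168)(12/1160).

-1.74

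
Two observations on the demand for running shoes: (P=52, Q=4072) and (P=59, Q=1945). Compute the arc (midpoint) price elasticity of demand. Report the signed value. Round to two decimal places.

-5.61

ΔQ = 1945 − 4072 = -2127; ΔP = 59 − 52 = 7.
Midpoints: P̄ = 55.50, Q̄ = 3008.5.
ε = (ΔQ/ΔP)(P̄/Q̄) = (-2127/7)(55.50/3008.5).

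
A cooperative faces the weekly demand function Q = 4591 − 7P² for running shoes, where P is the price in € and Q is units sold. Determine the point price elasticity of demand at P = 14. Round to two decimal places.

At P = 14, Q = 3219.
dQ/dP = −14P = -196.
ε = (dQ/dP)(P/Q) = (-196)(14/3219).
|ε| < 1, so demand is inelastic at this price.

-0.85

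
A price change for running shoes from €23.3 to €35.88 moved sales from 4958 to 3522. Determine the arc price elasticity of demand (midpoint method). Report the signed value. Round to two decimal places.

ΔQ = 3522 − 4958 = -1436; ΔP = 35.88 − 23.3 = 12.58.
Midpoints: P̄ = 29.59, Q̄ = 4240.0.
ε = (ΔQ/ΔP)(P̄/Q̄) = (-1436/12.58)(29.59/4240.0).

-0.80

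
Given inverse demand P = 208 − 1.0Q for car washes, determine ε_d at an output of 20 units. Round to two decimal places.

-9.40

At Q = 20, P = 208 − 1.0(20) = 188.00.
dP/dQ = −1.0, so dQ/dP = 1/(−1.0) = -1.000.
ε = (dQ/dP)(P/Q) = (-1.000)(188.00/20).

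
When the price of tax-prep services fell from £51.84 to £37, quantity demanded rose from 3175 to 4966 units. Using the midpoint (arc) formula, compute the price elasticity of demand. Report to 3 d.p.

ΔQ = 4966 − 3175 = 1791; ΔP = 37 − 51.84 = -14.84.
Midpoints: P̄ = 44.42, Q̄ = 4070.5.
ε = (ΔQ/ΔP)(P̄/Q̄) = (1791/-14.84)(44.42/4070.5).

-1.317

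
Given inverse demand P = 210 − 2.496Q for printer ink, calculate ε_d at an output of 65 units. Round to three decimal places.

-0.294

At Q = 65, P = 210 − 2.496(65) = 47.76.
dP/dQ = −2.496, so dQ/dP = 1/(−2.496) = -0.401.
ε = (dQ/dP)(P/Q) = (-0.401)(47.76/65).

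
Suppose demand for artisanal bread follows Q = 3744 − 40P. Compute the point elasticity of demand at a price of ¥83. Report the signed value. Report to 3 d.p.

At P = 83, Q = 424.
dQ/dP = −40.
ε = (dQ/dP)(P/Q) = (-40)(83/424).

-7.830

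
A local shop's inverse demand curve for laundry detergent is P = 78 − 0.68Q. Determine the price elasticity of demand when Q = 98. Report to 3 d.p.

-0.170

At Q = 98, P = 78 − 0.68(98) = 11.36.
dP/dQ = −0.68, so dQ/dP = 1/(−0.68) = -1.471.
ε = (dQ/dP)(P/Q) = (-1.471)(11.36/98).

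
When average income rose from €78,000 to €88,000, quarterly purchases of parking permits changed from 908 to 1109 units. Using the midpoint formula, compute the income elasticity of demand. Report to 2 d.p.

ΔQ = 201, ΔI = 10000. Midpoints: Ī = 83,000, Q̄ = 1008.5.
ε_I = (ΔQ/ΔI)(Ī/Q̄) = (201/10000)(83000/1008.5).
ε_I > 0, so the good is normal.

1.65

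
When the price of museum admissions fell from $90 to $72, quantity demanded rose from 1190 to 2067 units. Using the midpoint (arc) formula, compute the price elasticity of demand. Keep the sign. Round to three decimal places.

ΔQ = 2067 − 1190 = 877; ΔP = 72 − 90 = -18.
Midpoints: P̄ = 81.00, Q̄ = 1628.5.
ε = (ΔQ/ΔP)(P̄/Q̄) = (877/-18)(81.00/1628.5).

-2.423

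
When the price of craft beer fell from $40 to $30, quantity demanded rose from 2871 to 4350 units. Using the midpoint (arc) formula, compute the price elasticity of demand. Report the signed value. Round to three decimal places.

-1.434

ΔQ = 4350 − 2871 = 1479; ΔP = 30 − 40 = -10.
Midpoints: P̄ = 35.00, Q̄ = 3610.5.
ε = (ΔQ/ΔP)(P̄/Q̄) = (1479/-10)(35.00/3610.5).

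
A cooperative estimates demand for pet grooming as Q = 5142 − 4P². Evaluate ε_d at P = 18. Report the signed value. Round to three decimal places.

-0.674

At P = 18, Q = 3846.
dQ/dP = −8P = -144.
ε = (dQ/dP)(P/Q) = (-144)(18/3846).
|ε| < 1, so demand is inelastic at this price.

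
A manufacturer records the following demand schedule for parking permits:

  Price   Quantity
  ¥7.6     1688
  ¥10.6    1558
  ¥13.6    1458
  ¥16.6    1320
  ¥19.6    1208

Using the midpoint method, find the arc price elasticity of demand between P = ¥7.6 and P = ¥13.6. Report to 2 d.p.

At P = 7.6, Q = 1688; at P = 13.6, Q = 1458.
ΔQ = -230, ΔP = 6.0. Midpoints: P̄ = 10.60, Q̄ = 1573.0.
ε = (ΔQ/ΔP)(P̄/Q̄) = (-230/6.0)(10.60/1573.0).

-0.26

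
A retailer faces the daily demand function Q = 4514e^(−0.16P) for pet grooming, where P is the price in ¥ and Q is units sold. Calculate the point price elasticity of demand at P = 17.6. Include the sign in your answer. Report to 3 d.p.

-2.816

At P = 17.6, Q = 270.140.
dQ/dP = −0.16·4514e^(−0.16P) = −0.16Q = -43.222.
ε = (dQ/dP)(P/Q) = (-43.222)(17.6/270.140).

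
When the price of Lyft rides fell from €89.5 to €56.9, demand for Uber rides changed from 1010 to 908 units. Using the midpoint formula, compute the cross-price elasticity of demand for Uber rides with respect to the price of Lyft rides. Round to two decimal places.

0.24

ΔQ_x = 908 − 1010 = -102; ΔP_y = 56.9 − 89.5 = -32.6.
Midpoints: P̄_y = 73.20, Q̄_x = 959.0.
ε_xy = (ΔQ_x/ΔP_y)(P̄_y/Q̄_x) = (-102/-32.6)(73.20/959.0).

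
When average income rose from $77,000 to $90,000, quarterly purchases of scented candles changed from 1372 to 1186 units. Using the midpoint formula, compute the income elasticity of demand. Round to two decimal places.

-0.93

ΔQ = -186, ΔI = 13000. Midpoints: Ī = 83,500, Q̄ = 1279.0.
ε_I = (ΔQ/ΔI)(Ī/Q̄) = (-186/13000)(83500/1279.0).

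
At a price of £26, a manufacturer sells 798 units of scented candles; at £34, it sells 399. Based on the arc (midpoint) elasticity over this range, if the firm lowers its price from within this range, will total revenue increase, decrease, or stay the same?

increase

Arc ε = (-399/8)(30.00/598.5) ≈ -2.500.
|ε| = 2.50 > 1, so demand is elastic. A price cut therefore raises total revenue.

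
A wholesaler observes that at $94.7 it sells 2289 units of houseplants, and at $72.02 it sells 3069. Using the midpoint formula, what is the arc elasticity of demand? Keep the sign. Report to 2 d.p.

-1.07

ΔQ = 3069 − 2289 = 780; ΔP = 72.02 − 94.7 = -22.68.
Midpoints: P̄ = 83.36, Q̄ = 2679.0.
ε = (ΔQ/ΔP)(P̄/Q̄) = (780/-22.68)(83.36/2679.0).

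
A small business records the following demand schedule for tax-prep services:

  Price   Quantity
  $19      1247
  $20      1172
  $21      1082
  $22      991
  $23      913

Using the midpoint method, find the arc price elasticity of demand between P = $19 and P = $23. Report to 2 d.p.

At P = 19, Q = 1247; at P = 23, Q = 913.
ΔQ = -334, ΔP = 4. Midpoints: P̄ = 21.00, Q̄ = 1080.0.
ε = (ΔQ/ΔP)(P̄/Q̄) = (-334/4)(21.00/1080.0).

-1.62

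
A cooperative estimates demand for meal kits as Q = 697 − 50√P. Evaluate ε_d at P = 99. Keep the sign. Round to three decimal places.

At P = 99, Q = 199.506.
dQ/dP = −50/(2√P) = -2.513.
ε = (dQ/dP)(P/Q) = (-2.513)(99/199.506).
|ε| > 1, so demand is elastic at this price.

-1.247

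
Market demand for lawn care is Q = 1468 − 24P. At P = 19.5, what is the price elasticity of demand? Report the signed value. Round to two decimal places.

-0.47

At P = 19.5, Q = 1000.
dQ/dP = −24.
ε = (dQ/dP)(P/Q) = (-24)(19.5/1000).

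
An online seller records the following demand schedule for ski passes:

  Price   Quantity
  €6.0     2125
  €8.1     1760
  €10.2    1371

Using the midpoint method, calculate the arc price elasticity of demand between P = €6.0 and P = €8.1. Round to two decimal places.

-0.63

At P = 6.0, Q = 2125; at P = 8.1, Q = 1760.
ΔQ = -365, ΔP = 2.1. Midpoints: P̄ = 7.05, Q̄ = 1942.5.
ε = (ΔQ/ΔP)(P̄/Q̄) = (-365/2.1)(7.05/1942.5).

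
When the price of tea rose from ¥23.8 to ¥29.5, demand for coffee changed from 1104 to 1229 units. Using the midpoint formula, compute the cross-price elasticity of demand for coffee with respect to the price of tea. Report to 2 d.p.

ΔQ_x = 1229 − 1104 = 125; ΔP_y = 29.5 − 23.8 = 5.7.
Midpoints: P̄_y = 26.65, Q̄_x = 1166.5.
ε_xy = (ΔQ_x/ΔP_y)(P̄_y/Q̄_x) = (125/5.7)(26.65/1166.5).

0.50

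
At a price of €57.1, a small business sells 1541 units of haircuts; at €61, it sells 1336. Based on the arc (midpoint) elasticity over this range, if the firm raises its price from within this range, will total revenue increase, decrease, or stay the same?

Arc ε = (-205/3.9)(59.05/1438.5) ≈ -2.158.
|ε| = 2.16 > 1, so demand is elastic. A price rise therefore reduces total revenue.

decrease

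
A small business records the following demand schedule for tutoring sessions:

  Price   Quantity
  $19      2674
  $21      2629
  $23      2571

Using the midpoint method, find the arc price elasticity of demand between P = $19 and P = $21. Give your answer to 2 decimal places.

At P = 19, Q = 2674; at P = 21, Q = 2629.
ΔQ = -45, ΔP = 2. Midpoints: P̄ = 20.00, Q̄ = 2651.5.
ε = (ΔQ/ΔP)(P̄/Q̄) = (-45/2)(20.00/2651.5).

-0.17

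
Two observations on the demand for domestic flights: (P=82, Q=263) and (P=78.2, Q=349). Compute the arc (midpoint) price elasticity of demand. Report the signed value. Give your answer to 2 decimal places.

ΔQ = 349 − 263 = 86; ΔP = 78.2 − 82 = -3.8.
Midpoints: P̄ = 80.10, Q̄ = 306.0.
ε = (ΔQ/ΔP)(P̄/Q̄) = (86/-3.8)(80.10/306.0).

-5.92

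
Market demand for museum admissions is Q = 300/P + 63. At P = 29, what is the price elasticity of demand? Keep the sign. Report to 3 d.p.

-0.141

At P = 29, Q = 73.345.
dQ/dP = −300/P² = -0.357.
ε = (dQ/dP)(P/Q) = (-0.357)(29/73.345).
|ε| < 1, so demand is inelastic at this price.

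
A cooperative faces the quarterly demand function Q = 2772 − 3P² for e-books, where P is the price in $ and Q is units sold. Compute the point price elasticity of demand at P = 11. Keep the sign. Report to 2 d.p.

At P = 11, Q = 2409.
dQ/dP = −6P = -66.
ε = (dQ/dP)(P/Q) = (-66)(11/2409).

-0.30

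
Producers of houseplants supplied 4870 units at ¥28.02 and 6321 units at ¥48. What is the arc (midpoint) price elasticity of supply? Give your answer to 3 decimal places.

0.493

ΔQ = 6321 − 4870 = 1451; ΔP = 48 − 28.02 = 19.98.
Midpoints: P̄ = 38.01, Q̄ = 5595.5.
ε_s = (ΔQ/ΔP)(P̄/Q̄) = (1451/19.98)(38.01/5595.5).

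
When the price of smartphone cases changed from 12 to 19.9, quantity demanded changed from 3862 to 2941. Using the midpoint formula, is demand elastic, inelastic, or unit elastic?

inelastic

Arc ε ≈ -0.547.
|ε| = 0.55 < 1.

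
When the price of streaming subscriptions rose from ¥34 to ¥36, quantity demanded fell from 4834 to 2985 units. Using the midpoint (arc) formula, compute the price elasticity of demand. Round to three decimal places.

ΔQ = 2985 − 4834 = -1849; ΔP = 36 − 34 = 2.
Midpoints: P̄ = 35.00, Q̄ = 3909.5.
ε = (ΔQ/ΔP)(P̄/Q̄) = (-1849/2)(35.00/3909.5).

-8.277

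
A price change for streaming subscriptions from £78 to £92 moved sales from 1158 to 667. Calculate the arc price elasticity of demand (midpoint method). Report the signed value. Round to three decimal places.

-3.267

ΔQ = 667 − 1158 = -491; ΔP = 92 − 78 = 14.
Midpoints: P̄ = 85.00, Q̄ = 912.5.
ε = (ΔQ/ΔP)(P̄/Q̄) = (-491/14)(85.00/912.5).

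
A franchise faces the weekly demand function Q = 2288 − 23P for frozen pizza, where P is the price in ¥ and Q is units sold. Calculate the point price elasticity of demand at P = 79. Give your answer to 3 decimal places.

At P = 79, Q = 471.
dQ/dP = −23.
ε = (dQ/dP)(P/Q) = (-23)(79/471).

-3.858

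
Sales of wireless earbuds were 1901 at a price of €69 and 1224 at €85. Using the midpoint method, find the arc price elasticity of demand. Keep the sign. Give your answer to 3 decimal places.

-2.085

ΔQ = 1224 − 1901 = -677; ΔP = 85 − 69 = 16.
Midpoints: P̄ = 77.00, Q̄ = 1562.5.
ε = (ΔQ/ΔP)(P̄/Q̄) = (-677/16)(77.00/1562.5).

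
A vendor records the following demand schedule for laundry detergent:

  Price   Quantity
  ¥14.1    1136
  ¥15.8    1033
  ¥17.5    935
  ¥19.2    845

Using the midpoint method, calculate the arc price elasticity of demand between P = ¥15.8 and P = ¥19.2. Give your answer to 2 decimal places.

-1.03

At P = 15.8, Q = 1033; at P = 19.2, Q = 845.
ΔQ = -188, ΔP = 3.4. Midpoints: P̄ = 17.50, Q̄ = 939.0.
ε = (ΔQ/ΔP)(P̄/Q̄) = (-188/3.4)(17.50/939.0).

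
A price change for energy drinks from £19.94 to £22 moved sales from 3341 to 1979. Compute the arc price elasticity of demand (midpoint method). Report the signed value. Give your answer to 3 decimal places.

ΔQ = 1979 − 3341 = -1362; ΔP = 22 − 19.94 = 2.06.
Midpoints: P̄ = 20.97, Q̄ = 2660.0.
ε = (ΔQ/ΔP)(P̄/Q̄) = (-1362/2.06)(20.97/2660.0).

-5.212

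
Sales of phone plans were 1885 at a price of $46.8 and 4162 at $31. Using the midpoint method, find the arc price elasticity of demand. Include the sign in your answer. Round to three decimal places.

-1.854

ΔQ = 4162 − 1885 = 2277; ΔP = 31 − 46.8 = -15.8.
Midpoints: P̄ = 38.90, Q̄ = 3023.5.
ε = (ΔQ/ΔP)(P̄/Q̄) = (2277/-15.8)(38.90/3023.5).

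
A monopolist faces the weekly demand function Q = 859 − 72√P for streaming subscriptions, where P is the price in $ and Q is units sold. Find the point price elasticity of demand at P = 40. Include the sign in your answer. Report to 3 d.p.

At P = 40, Q = 403.632.
dQ/dP = −72/(2√P) = -5.692.
ε = (dQ/dP)(P/Q) = (-5.692)(40/403.632).
|ε| < 1, so demand is inelastic at this price.

-0.564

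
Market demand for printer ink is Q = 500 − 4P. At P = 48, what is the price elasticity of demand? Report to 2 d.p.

At P = 48, Q = 308.
dQ/dP = −4.
ε = (dQ/dP)(P/Q) = (-4)(48/308).
|ε| < 1, so demand is inelastic at this price.

-0.62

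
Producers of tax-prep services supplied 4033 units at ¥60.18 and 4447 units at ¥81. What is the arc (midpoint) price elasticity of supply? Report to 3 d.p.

0.331

ΔQ = 4447 − 4033 = 414; ΔP = 81 − 60.18 = 20.82.
Midpoints: P̄ = 70.59, Q̄ = 4240.0.
ε_s = (ΔQ/ΔP)(P̄/Q̄) = (414/20.82)(70.59/4240.0).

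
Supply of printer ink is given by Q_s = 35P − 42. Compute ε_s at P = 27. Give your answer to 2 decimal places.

At P = 27, Q_s = 903.
dQ_s/dP = 35.
ε_s = (dQ_s/dP)(P/Q_s) = (35)(27/903).

1.05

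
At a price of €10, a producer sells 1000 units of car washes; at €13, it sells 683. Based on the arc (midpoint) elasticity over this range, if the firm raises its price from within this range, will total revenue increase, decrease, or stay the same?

decrease

Arc ε = (-317/3)(11.50/841.5) ≈ -1.444.
|ε| = 1.44 > 1, so demand is elastic. A price rise therefore reduces total revenue.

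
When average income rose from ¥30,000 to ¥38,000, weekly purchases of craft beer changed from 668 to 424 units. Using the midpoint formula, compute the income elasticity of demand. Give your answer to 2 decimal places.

-1.90

ΔQ = -244, ΔI = 8000. Midpoints: Ī = 34,000, Q̄ = 546.0.
ε_I = (ΔQ/ΔI)(Ī/Q̄) = (-244/8000)(34000/546.0).
ε_I < 0, so the good is inferior.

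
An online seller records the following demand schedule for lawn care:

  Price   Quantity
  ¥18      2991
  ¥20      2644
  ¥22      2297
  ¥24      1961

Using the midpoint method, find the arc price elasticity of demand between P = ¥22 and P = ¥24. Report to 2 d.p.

-1.81

At P = 22, Q = 2297; at P = 24, Q = 1961.
ΔQ = -336, ΔP = 2. Midpoints: P̄ = 23.00, Q̄ = 2129.0.
ε = (ΔQ/ΔP)(P̄/Q̄) = (-336/2)(23.00/2129.0).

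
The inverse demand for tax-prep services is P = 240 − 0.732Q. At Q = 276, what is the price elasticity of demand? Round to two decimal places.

At Q = 276, P = 240 − 0.732(276) = 37.97.
dP/dQ = −0.732, so dQ/dP = 1/(−0.732) = -1.366.
ε = (dQ/dP)(P/Q) = (-1.366)(37.97/276).

-0.19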